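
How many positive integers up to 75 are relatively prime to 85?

56

85 = 5·17. Inclusion–exclusion on these primes:
75 − ⌊75/5⌋ − ⌊75/17⌋ + ⌊75/85⌋ = 56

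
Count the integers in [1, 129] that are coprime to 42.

37

Prime factors of 42: 2, 3, 7. Count integers ≤ 129 divisible by none of them.
By inclusion–exclusion: 129 − ⌊129/2⌋ − ⌊129/3⌋ − ⌊129/7⌋ + ⌊129/6⌋ + ⌊129/14⌋ + ⌊129/21⌋ − ⌊129/42⌋ = 37.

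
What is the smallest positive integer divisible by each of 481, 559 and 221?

351611

lcm(481, 559) = 481·559/gcd = 268879/13 = 20683
lcm(20683, 221) = 20683·221/gcd = 4570943/13 = 351611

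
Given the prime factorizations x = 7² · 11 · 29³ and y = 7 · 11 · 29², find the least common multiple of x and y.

max exponent per prime: 7² · 11 · 29³ = 13145671

13145671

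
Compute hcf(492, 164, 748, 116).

gcd(492, 164): 492 = 3·164 + 0 → 164
gcd(164, 748): 748 = 4·164 + 92; 164 = 1·92 + 72; 92 = 1·72 + 20; 72 = 3·20 + 12; 20 = 1·12 + 8; 12 = 1·8 + 4; 8 = 2·4 + 0 → 4
gcd(4, 116): 116 = 29·4 + 0 → 4

4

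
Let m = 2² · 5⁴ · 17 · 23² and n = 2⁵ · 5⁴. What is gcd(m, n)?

2500

min exponent per shared prime: 2² · 5⁴ = 2500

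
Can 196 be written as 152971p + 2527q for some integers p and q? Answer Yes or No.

gcd(152971, 2527): 152971 = 60·2527 + 1351; 2527 = 1·1351 + 1176; 1351 = 1·1176 + 175; 1176 = 6·175 + 126; 175 = 1·126 + 49; 126 = 2·49 + 28; 49 = 1·28 + 21; 28 = 1·21 + 7; 21 = 3·7 + 0 → 7
7 divides 196, so a solution exists.

Yes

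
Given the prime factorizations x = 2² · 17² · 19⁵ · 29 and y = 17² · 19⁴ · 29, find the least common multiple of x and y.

max exponent per prime: 2² · 17² · 19⁵ · 29 = 83008742876

83008742876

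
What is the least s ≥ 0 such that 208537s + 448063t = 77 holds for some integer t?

5610

Reduce mod 448063: 208537s ≡ 77 (mod 448063). With g = gcd(208537, 448063) = 7 dividing 77, divide through: 29791s ≡ 11 (mod 64009).
Since gcd(29791, 64009) = 1, s ≡ 11·(29791)⁻¹ ≡ 5610 (mod 64009). Smallest non-negative: 5610.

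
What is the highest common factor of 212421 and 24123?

Euclid: 212421 = 8·24123 + 19437; 24123 = 1·19437 + 4686; 19437 = 4·4686 + 693; 4686 = 6·693 + 528; 693 = 1·528 + 165; 528 = 3·165 + 33; 165 = 5·33 + 0. Last nonzero remainder: 33.

33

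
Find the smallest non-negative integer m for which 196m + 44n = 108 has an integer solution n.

Reduce mod 44: 196m ≡ 108 (mod 44). With g = gcd(196, 44) = 4 dividing 108, divide through: 49m ≡ 27 (mod 11).
Since gcd(49, 11) = 1, m ≡ 27·(49)⁻¹ ≡ 1 (mod 11). Smallest non-negative: 1.

1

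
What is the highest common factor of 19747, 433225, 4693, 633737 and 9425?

gcd(19747, 433225): 433225 = 21·19747 + 18538; 19747 = 1·18538 + 1209; 18538 = 15·1209 + 403; 1209 = 3·403 + 0 → 403
gcd(403, 4693): 4693 = 11·403 + 260; 403 = 1·260 + 143; 260 = 1·143 + 117; 143 = 1·117 + 26; 117 = 4·26 + 13; 26 = 2·13 + 0 → 13
gcd(13, 633737): 633737 = 48749·13 + 0 → 13
gcd(13, 9425): 9425 = 725·13 + 0 → 13

13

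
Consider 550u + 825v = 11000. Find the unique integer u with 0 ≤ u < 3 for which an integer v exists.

2

Euclid: 825 = 1·550 + 275; 550 = 2·275 + 0 → gcd = 275; 11000 = 275·40.
Back-substitution yields 550·(-1) + 825·(1) = 275, so one solution is u = -1·40 = -40, v = 1·40 = 40.
Solutions in u differ by 825/275 = 3; the one in [0, 3) is -40 mod 3 = 2.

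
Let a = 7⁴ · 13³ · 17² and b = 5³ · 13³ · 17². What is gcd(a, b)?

min exponent per shared prime: 13³ · 17² = 634933

634933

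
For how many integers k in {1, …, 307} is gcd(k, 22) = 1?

140

22 = 2·11. Inclusion–exclusion on these primes:
307 − ⌊307/2⌋ − ⌊307/11⌋ + ⌊307/22⌋ = 140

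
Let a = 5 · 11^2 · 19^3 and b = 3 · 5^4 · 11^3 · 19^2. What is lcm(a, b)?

17117491875

max exponent per prime: 3 · 5^4 · 11^3 · 19^3 = 17117491875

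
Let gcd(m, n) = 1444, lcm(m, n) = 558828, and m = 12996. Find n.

Using mn = gcd(m,n)·lcm(m,n) = 1444·558828 = 806947632, we get n = 806947632/12996 = 62092.

62092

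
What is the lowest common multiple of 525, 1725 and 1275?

525 = 3 · 5² · 7; 1725 = 3 · 5² · 23; 1275 = 3 · 5² · 17
lcm takes max exponent of each prime: 3 · 5² · 7 · 17 · 23 = 205275

205275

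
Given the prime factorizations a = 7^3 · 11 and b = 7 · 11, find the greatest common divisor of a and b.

77

min exponent per shared prime: 7 · 11 = 77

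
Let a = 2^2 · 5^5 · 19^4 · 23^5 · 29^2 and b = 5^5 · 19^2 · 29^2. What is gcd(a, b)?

948753125

min exponent per shared prime: 5^5 · 19^2 · 29^2 = 948753125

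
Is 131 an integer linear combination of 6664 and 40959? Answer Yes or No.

By Bézout, 6664u − 40959v = 131 has integer solutions iff gcd(6664, 40959) | 131.
Euclid: 40959 = 6·6664 + 975; 6664 = 6·975 + 814; 975 = 1·814 + 161; 814 = 5·161 + 9; 161 = 17·9 + 8; 9 = 1·8 + 1; 8 = 8·1 + 0. gcd = 1; 131 mod 1 = 0. Yes.

Yes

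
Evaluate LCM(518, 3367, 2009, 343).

13528606

518 = 2 · 7 · 37; 3367 = 7 · 13 · 37; 2009 = 7² · 41; 343 = 7³
lcm takes max exponent of each prime: 2 · 7³ · 13 · 37 · 41 = 13528606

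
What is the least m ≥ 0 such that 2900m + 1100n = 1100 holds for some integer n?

0

gcd(2900, 1100) = 100 (Euclid: 2900 = 2·1100 + 700; 1100 = 1·700 + 400; 700 = 1·400 + 300; 400 = 1·300 + 100; 300 = 3·100 + 0), and 100 | 1100.
Extended Euclid: 2900·(-3) + 1100·(8) = 100. Scale by 11: m₀ = -33.
General solution m = m₀ + 11t; reducing mod 11 gives m = 0 (and n = 1).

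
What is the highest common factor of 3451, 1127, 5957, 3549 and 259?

gcd(3451, 1127): 3451 = 3·1127 + 70; 1127 = 16·70 + 7; 70 = 10·7 + 0 → 7
gcd(7, 5957): 5957 = 851·7 + 0 → 7
gcd(7, 3549): 3549 = 507·7 + 0 → 7
gcd(7, 259): 259 = 37·7 + 0 → 7

7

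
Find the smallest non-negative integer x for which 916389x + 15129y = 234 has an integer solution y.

gcd(916389, 15129) = 9 (Euclid: 916389 = 60·15129 + 8649; 15129 = 1·8649 + 6480; 8649 = 1·6480 + 2169; 6480 = 2·2169 + 2142; 2169 = 1·2142 + 27; 2142 = 79·27 + 9; 27 = 3·9 + 0), and 9 | 234.
Extended Euclid: 916389·(-558) + 15129·(33799) = 9. Scale by 26: x₀ = -14508.
General solution x = x₀ + 1681t; reducing mod 1681 gives x = 621 (and y = -37615).

621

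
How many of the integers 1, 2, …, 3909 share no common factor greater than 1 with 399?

399 = 3·7·19. Inclusion–exclusion on these primes:
3909 − ⌊3909/3⌋ − ⌊3909/7⌋ − ⌊3909/19⌋ + ⌊3909/21⌋ + ⌊3909/57⌋ + ⌊3909/133⌋ − ⌊3909/399⌋ = 2117

2117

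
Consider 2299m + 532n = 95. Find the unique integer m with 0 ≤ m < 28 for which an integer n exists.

13

Reduce mod 532: 2299m ≡ 95 (mod 532). With g = gcd(2299, 532) = 19 dividing 95, divide through: 121m ≡ 5 (mod 28).
Since gcd(121, 28) = 1, m ≡ 5·(121)⁻¹ ≡ 13 (mod 28). Smallest non-negative: 13.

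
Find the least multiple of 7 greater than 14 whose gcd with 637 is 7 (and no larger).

gcd(a, 637) = 7 forces 7 | a; write a = 7s. Then gcd(7s, 7·91) = 7·gcd(s, 91), so need gcd(s, 91) = 1.
7s > 14 gives s ≥ 3. The least s ≥ 3 coprime to 91 is 3, so a = 7·3 = 21.

21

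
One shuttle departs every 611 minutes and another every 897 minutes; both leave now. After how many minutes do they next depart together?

42159

611 = 13 · 47; 897 = 3 · 13 · 23
max exponents: 3 · 13 · 23 · 47 = 42159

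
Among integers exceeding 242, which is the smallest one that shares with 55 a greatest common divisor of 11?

253

Multiples of 11 above 242: 11·23, 11·24, … . Need the cofactor coprime to 55/11 = 5.
Checking s = 23, 24, … the first with gcd(s, 5) = 1 is s = 23, giving 253.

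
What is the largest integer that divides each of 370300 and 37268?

28

Euclid: 370300 = 9·37268 + 34888; 37268 = 1·34888 + 2380; 34888 = 14·2380 + 1568; 2380 = 1·1568 + 812; 1568 = 1·812 + 756; 812 = 1·756 + 56; 756 = 13·56 + 28; 56 = 2·28 + 0. Last nonzero remainder: 28.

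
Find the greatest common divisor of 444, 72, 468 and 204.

444 = 2² · 3 · 37; 72 = 2³ · 3²; 468 = 2² · 3² · 13; 204 = 2² · 3 · 17
gcd takes min exponent of each prime: 2² · 3 = 12

12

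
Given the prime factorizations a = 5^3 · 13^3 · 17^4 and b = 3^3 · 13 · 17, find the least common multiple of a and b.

max exponent per prime: 3^3 · 5^3 · 13^3 · 17^4 = 619297774875

619297774875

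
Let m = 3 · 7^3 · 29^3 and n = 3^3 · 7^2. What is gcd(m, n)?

min exponent per shared prime: 3 · 7^2 = 147

147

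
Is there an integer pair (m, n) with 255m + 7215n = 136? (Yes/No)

gcd(255, 7215): 7215 = 28·255 + 75; 255 = 3·75 + 30; 75 = 2·30 + 15; 30 = 2·15 + 0 → 15
15 does not divide 136, so a solution does not exist.

No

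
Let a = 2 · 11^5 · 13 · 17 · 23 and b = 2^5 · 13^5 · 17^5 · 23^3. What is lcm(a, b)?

33056607454392261254944

max exponent per prime: 2^5 · 11^5 · 13^5 · 17^5 · 23^3 = 33056607454392261254944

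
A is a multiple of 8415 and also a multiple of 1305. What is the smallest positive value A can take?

244035

8415 = 3² · 5 · 11 · 17; 1305 = 3² · 5 · 29
max exponents: 3² · 5 · 11 · 17 · 29 = 244035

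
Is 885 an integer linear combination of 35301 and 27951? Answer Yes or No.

gcd(35301, 27951): 35301 = 1·27951 + 7350; 27951 = 3·7350 + 5901; 7350 = 1·5901 + 1449; 5901 = 4·1449 + 105; 1449 = 13·105 + 84; 105 = 1·84 + 21; 84 = 4·21 + 0 → 21
21 does not divide 885, so a solution does not exist.

No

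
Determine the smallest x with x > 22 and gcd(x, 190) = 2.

Multiples of 2 above 22: 2·12, 2·13, … . Need the cofactor coprime to 190/2 = 95.
Checking s = 12, 13, … the first with gcd(s, 95) = 1 is s = 12, giving 24.

24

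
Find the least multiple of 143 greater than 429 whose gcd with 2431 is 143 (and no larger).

572

Multiples of 143 above 429: 143·4, 143·5, … . Need the cofactor coprime to 2431/143 = 17.
Checking s = 4, 5, … the first with gcd(s, 17) = 1 is s = 4, giving 572.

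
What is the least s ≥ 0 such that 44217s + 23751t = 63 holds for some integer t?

1540

gcd(44217, 23751) = 9 (Euclid: 44217 = 1·23751 + 20466; 23751 = 1·20466 + 3285; 20466 = 6·3285 + 756; 3285 = 4·756 + 261; 756 = 2·261 + 234; 261 = 1·234 + 27; 234 = 8·27 + 18; 27 = 1·18 + 9; 18 = 2·9 + 0), and 9 | 63.
Extended Euclid: 44217·(-911) + 23751·(1696) = 9. Scale by 7: s₀ = -6377.
General solution s = s₀ + 2639k; reducing mod 2639 gives s = 1540 (and t = -2867).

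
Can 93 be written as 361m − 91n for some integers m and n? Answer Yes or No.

gcd(361, 91): 361 = 3·91 + 88; 91 = 1·88 + 3; 88 = 29·3 + 1; 3 = 3·1 + 0 → 1
1 divides 93, so a solution exists.

Yes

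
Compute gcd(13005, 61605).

45

Euclid: 61605 = 4·13005 + 9585; 13005 = 1·9585 + 3420; 9585 = 2·3420 + 2745; 3420 = 1·2745 + 675; 2745 = 4·675 + 45; 675 = 15·45 + 0. Last nonzero remainder: 45.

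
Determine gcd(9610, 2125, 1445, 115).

5

9610 = 2 · 5 · 31²; 2125 = 5³ · 17; 1445 = 5 · 17²; 115 = 5 · 23
gcd takes min exponent of each prime: 5 = 5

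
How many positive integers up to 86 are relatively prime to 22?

22 = 2·11. Inclusion–exclusion on these primes:
86 − ⌊86/2⌋ − ⌊86/11⌋ + ⌊86/22⌋ = 39

39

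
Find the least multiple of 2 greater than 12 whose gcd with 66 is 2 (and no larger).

66 = 2·33. Any t with gcd(t, 66) = 2 is a multiple of 2, say 2s, with s coprime to 33.
Need s > 12/2, so s ≥ 7. First s ≥ 7 with gcd(s, 33) = 1 is s = 7. Thus t = 2·7 = 14.

14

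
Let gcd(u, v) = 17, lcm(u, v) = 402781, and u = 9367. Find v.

u·v = gcd·lcm = 17·402781 = 6847277, so v = 6847277/9367 = 731.

731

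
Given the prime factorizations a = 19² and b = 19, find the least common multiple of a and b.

361

max exponent per prime: 19² = 361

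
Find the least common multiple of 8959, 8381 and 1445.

1299055

8959 = 17² · 31; 8381 = 17² · 29; 1445 = 5 · 17²
lcm takes max exponent of each prime: 5 · 17² · 29 · 31 = 1299055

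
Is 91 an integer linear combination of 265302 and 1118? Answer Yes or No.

gcd(265302, 1118): 265302 = 237·1118 + 336; 1118 = 3·336 + 110; 336 = 3·110 + 6; 110 = 18·6 + 2; 6 = 3·2 + 0 → 2
2 does not divide 91, so a solution does not exist.

No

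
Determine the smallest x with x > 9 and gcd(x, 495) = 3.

gcd(x, 495) = 3 forces 3 | x; write x = 3s. Then gcd(3s, 3·165) = 3·gcd(s, 165), so need gcd(s, 165) = 1.
3s > 9 gives s ≥ 4. The least s ≥ 4 coprime to 165 is 4, so x = 3·4 = 12.

12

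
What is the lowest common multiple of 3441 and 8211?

3441 = 3 · 31 · 37; 8211 = 3 · 7 · 17 · 23
max exponents: 3 · 7 · 17 · 23 · 31 · 37 = 9418017

9418017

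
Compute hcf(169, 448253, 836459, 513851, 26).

13

169 = 13²; 448253 = 13 · 29² · 41; 836459 = 13 · 37² · 47; 513851 = 13 · 29² · 47; 26 = 2 · 13
gcd takes min exponent of each prime: 13 = 13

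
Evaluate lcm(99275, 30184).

gcd first: 99275 = 3·30184 + 8723; 30184 = 3·8723 + 4015; 8723 = 2·4015 + 693; 4015 = 5·693 + 550; 693 = 1·550 + 143; 550 = 3·143 + 121; 143 = 1·121 + 22; 121 = 5·22 + 11; 22 = 2·11 + 0 → gcd = 11
lcm = 99275·30184/gcd = 2996516600/11 = 272410600

272410600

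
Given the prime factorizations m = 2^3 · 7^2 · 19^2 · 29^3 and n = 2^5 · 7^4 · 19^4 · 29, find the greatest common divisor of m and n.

min exponent per shared prime: 2^3 · 7^2 · 19^2 · 29 = 4103848

4103848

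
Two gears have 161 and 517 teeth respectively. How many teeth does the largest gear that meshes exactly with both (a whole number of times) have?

Euclid: 517 = 3·161 + 34; 161 = 4·34 + 25; 34 = 1·25 + 9; 25 = 2·9 + 7; 9 = 1·7 + 2; 7 = 3·2 + 1; 2 = 2·1 + 0. Last nonzero remainder: 1.

1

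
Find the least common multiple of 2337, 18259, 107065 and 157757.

4568600914395

2337 = 3 · 19 · 41; 18259 = 19 · 31²; 107065 = 5 · 7² · 19 · 23; 157757 = 19³ · 23
lcm takes max exponent of each prime: 3 · 5 · 7² · 19³ · 23 · 31² · 41 = 4568600914395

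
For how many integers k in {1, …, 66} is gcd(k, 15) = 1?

35

15 = 3·5. Inclusion–exclusion on these primes:
66 − ⌊66/3⌋ − ⌊66/5⌋ + ⌊66/15⌋ = 35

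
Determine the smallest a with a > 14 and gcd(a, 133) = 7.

21

gcd(a, 133) = 7 forces 7 | a; write a = 7s. Then gcd(7s, 7·19) = 7·gcd(s, 19), so need gcd(s, 19) = 1.
7s > 14 gives s ≥ 3. The least s ≥ 3 coprime to 19 is 3, so a = 7·3 = 21.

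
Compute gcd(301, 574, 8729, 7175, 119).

7

gcd(301, 574): 574 = 1·301 + 273; 301 = 1·273 + 28; 273 = 9·28 + 21; 28 = 1·21 + 7; 21 = 3·7 + 0 → 7
gcd(7, 8729): 8729 = 1247·7 + 0 → 7
gcd(7, 7175): 7175 = 1025·7 + 0 → 7
gcd(7, 119): 119 = 17·7 + 0 → 7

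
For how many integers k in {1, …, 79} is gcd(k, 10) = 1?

32

Prime factors of 10: 2, 5. Count integers ≤ 79 divisible by none of them.
By inclusion–exclusion: 79 − ⌊79/2⌋ − ⌊79/5⌋ + ⌊79/10⌋ = 32.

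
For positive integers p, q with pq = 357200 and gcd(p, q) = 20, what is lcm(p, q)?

Since gcd(p,q)·lcm(p,q) = pq, lcm = 357200/20 = 17860.

17860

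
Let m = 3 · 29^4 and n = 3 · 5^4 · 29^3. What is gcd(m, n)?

73167

min exponent per shared prime: 3 · 29^3 = 73167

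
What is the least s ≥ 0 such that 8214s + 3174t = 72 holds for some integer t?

gcd(8214, 3174) = 6 (Euclid: 8214 = 2·3174 + 1866; 3174 = 1·1866 + 1308; 1866 = 1·1308 + 558; 1308 = 2·558 + 192; 558 = 2·192 + 174; 192 = 1·174 + 18; 174 = 9·18 + 12; 18 = 1·12 + 6; 12 = 2·6 + 0), and 6 | 72.
Extended Euclid: 8214·(-182) + 3174·(471) = 6. Scale by 12: s₀ = -2184.
General solution s = s₀ + 529k; reducing mod 529 gives s = 461 (and t = -1193).

461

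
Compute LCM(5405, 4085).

4415885

gcd first: 5405 = 1·4085 + 1320; 4085 = 3·1320 + 125; 1320 = 10·125 + 70; 125 = 1·70 + 55; 70 = 1·55 + 15; 55 = 3·15 + 10; 15 = 1·10 + 5; 10 = 2·5 + 0 → gcd = 5
lcm = 5405·4085/gcd = 22079425/5 = 4415885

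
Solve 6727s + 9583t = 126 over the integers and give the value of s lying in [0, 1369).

Euclid: 9583 = 1·6727 + 2856; 6727 = 2·2856 + 1015; 2856 = 2·1015 + 826; 1015 = 1·826 + 189; 826 = 4·189 + 70; 189 = 2·70 + 49; 70 = 1·49 + 21; 49 = 2·21 + 7; 21 = 3·7 + 0 → gcd = 7; 126 = 7·18.
Back-substitution yields 6727·(406) + 9583·(-285) = 7, so one solution is s = 406·18 = 7308, t = -285·18 = -5130.
Solutions in s differ by 9583/7 = 1369; the one in [0, 1369) is 7308 mod 1369 = 463.

463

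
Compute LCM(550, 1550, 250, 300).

511500

550 = 2 · 5² · 11; 1550 = 2 · 5² · 31; 250 = 2 · 5³; 300 = 2² · 3 · 5²
lcm takes max exponent of each prime: 2² · 3 · 5³ · 11 · 31 = 511500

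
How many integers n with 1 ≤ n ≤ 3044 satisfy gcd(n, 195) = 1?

1499

195 = 3·5·13. Inclusion–exclusion on these primes:
3044 − ⌊3044/3⌋ − ⌊3044/5⌋ − ⌊3044/13⌋ + ⌊3044/15⌋ + ⌊3044/39⌋ + ⌊3044/65⌋ − ⌊3044/195⌋ = 1499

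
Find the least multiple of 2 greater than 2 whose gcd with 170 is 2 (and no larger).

Multiples of 2 above 2: 2·2, 2·3, … . Need the cofactor coprime to 170/2 = 85.
Checking s = 2, 3, … the first with gcd(s, 85) = 1 is s = 2, giving 4.

4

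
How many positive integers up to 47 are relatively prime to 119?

Prime factors of 119: 7, 17. Count integers ≤ 47 divisible by none of them.
By inclusion–exclusion: 47 − ⌊47/7⌋ − ⌊47/17⌋ + ⌊47/119⌋ = 39.

39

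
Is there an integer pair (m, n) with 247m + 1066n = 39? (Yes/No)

By Bézout, 247m + 1066n = 39 has integer solutions iff gcd(247, 1066) | 39.
Euclid: 1066 = 4·247 + 78; 247 = 3·78 + 13; 78 = 6·13 + 0. gcd = 13; 39 mod 13 = 0. Yes.

Yes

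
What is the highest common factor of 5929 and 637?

Euclid: 5929 = 9·637 + 196; 637 = 3·196 + 49; 196 = 4·49 + 0. Last nonzero remainder: 49.

49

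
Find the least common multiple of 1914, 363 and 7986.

1914 = 2 · 3 · 11 · 29; 363 = 3 · 11²; 7986 = 2 · 3 · 11³
lcm takes max exponent of each prime: 2 · 3 · 11³ · 29 = 231594

231594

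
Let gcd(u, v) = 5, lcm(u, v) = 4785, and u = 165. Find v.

Using uv = gcd(u,v)·lcm(u,v) = 5·4785 = 23925, we get v = 23925/165 = 145.

145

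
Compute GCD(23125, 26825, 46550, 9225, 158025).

25

gcd(23125, 26825): 26825 = 1·23125 + 3700; 23125 = 6·3700 + 925; 3700 = 4·925 + 0 → 925
gcd(925, 46550): 46550 = 50·925 + 300; 925 = 3·300 + 25; 300 = 12·25 + 0 → 25
gcd(25, 9225): 9225 = 369·25 + 0 → 25
gcd(25, 158025): 158025 = 6321·25 + 0 → 25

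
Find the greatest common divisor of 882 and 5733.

Euclid: 5733 = 6·882 + 441; 882 = 2·441 + 0. Last nonzero remainder: 441.

441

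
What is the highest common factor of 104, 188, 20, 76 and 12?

104 = 2³ · 13; 188 = 2² · 47; 20 = 2² · 5; 76 = 2² · 19; 12 = 2² · 3
gcd takes min exponent of each prime: 2² = 4

4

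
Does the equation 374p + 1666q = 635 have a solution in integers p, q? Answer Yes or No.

By Bézout, 374p + 1666q = 635 has integer solutions iff gcd(374, 1666) | 635.
Euclid: 1666 = 4·374 + 170; 374 = 2·170 + 34; 170 = 5·34 + 0. gcd = 34; 635 mod 34 = 23. No.

No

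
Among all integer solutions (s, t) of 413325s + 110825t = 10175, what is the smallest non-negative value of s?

81

Reduce mod 110825: 413325s ≡ 10175 (mod 110825). With g = gcd(413325, 110825) = 275 dividing 10175, divide through: 1503s ≡ 37 (mod 403).
Since gcd(1503, 403) = 1, s ≡ 37·(1503)⁻¹ ≡ 81 (mod 403). Smallest non-negative: 81.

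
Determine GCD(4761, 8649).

9

Euclid: 8649 = 1·4761 + 3888; 4761 = 1·3888 + 873; 3888 = 4·873 + 396; 873 = 2·396 + 81; 396 = 4·81 + 72; 81 = 1·72 + 9; 72 = 8·9 + 0. Last nonzero remainder: 9.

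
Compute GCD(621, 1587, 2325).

3

gcd(621, 1587): 1587 = 2·621 + 345; 621 = 1·345 + 276; 345 = 1·276 + 69; 276 = 4·69 + 0 → 69
gcd(69, 2325): 2325 = 33·69 + 48; 69 = 1·48 + 21; 48 = 2·21 + 6; 21 = 3·6 + 3; 6 = 2·3 + 0 → 3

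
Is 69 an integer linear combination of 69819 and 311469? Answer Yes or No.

Yes

By Bézout, 69819p − 311469q = 69 has integer solutions iff gcd(69819, 311469) | 69.
Euclid: 311469 = 4·69819 + 32193; 69819 = 2·32193 + 5433; 32193 = 5·5433 + 5028; 5433 = 1·5028 + 405; 5028 = 12·405 + 168; 405 = 2·168 + 69; 168 = 2·69 + 30; 69 = 2·30 + 9; 30 = 3·9 + 3; 9 = 3·3 + 0. gcd = 3; 69 mod 3 = 0. Yes.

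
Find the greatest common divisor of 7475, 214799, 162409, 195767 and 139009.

gcd(7475, 214799): 214799 = 28·7475 + 5499; 7475 = 1·5499 + 1976; 5499 = 2·1976 + 1547; 1976 = 1·1547 + 429; 1547 = 3·429 + 260; 429 = 1·260 + 169; 260 = 1·169 + 91; 169 = 1·91 + 78; 91 = 1·78 + 13; 78 = 6·13 + 0 → 13
gcd(13, 162409): 162409 = 12493·13 + 0 → 13
gcd(13, 195767): 195767 = 15059·13 + 0 → 13
gcd(13, 139009): 139009 = 10693·13 + 0 → 13

13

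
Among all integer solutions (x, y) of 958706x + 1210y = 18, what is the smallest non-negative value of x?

348

gcd(958706, 1210) = 2 (Euclid: 958706 = 792·1210 + 386; 1210 = 3·386 + 52; 386 = 7·52 + 22; 52 = 2·22 + 8; 22 = 2·8 + 6; 8 = 1·6 + 2; 6 = 3·2 + 0), and 2 | 18.
Extended Euclid: 958706·(-163) + 1210·(129148) = 2. Scale by 9: x₀ = -1467.
General solution x = x₀ + 605t; reducing mod 605 gives x = 348 (and y = -275727).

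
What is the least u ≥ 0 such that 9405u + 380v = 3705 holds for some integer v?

1

Euclid: 9405 = 24·380 + 285; 380 = 1·285 + 95; 285 = 3·95 + 0 → gcd = 95; 3705 = 95·39.
Back-substitution yields 9405·(-1) + 380·(25) = 95, so one solution is u = -1·39 = -39, v = 25·39 = 975.
Solutions in u differ by 380/95 = 4; the one in [0, 4) is -39 mod 4 = 1.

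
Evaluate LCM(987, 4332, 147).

lcm(987, 4332) = 987·4332/gcd = 4275684/3 = 1425228
lcm(1425228, 147) = 1425228·147/gcd = 209508516/21 = 9976596

9976596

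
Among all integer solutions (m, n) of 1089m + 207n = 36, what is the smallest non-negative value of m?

gcd(1089, 207) = 9 (Euclid: 1089 = 5·207 + 54; 207 = 3·54 + 45; 54 = 1·45 + 9; 45 = 5·9 + 0), and 9 | 36.
Extended Euclid: 1089·(4) + 207·(-21) = 9. Scale by 4: m₀ = 16.
General solution m = m₀ + 23t; reducing mod 23 gives m = 16 (and n = -84).

16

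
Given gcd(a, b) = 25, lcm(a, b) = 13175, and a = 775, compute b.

Using ab = gcd(a,b)·lcm(a,b) = 25·13175 = 329375, we get b = 329375/775 = 425.

425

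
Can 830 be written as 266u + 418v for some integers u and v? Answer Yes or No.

By Bézout, 266u + 418v = 830 has integer solutions iff gcd(266, 418) | 830.
Euclid: 418 = 1·266 + 152; 266 = 1·152 + 114; 152 = 1·114 + 38; 114 = 3·38 + 0. gcd = 38; 830 mod 38 = 32. No.

No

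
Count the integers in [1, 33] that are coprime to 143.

28

143 = 11·13. Inclusion–exclusion on these primes:
33 − ⌊33/11⌋ − ⌊33/13⌋ + ⌊33/143⌋ = 28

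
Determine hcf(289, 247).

289 = 17²
247 = 13 · 19
Common: 1 = 1

1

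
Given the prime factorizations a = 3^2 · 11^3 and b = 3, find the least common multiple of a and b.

max exponent per prime: 3^2 · 11^3 = 11979

11979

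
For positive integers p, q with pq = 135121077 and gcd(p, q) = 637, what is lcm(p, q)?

Since gcd(p,q)·lcm(p,q) = pq, lcm = 135121077/637 = 212121.

212121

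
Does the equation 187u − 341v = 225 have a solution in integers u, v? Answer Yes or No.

By Bézout, 187u − 341v = 225 has integer solutions iff gcd(187, 341) | 225.
Euclid: 341 = 1·187 + 154; 187 = 1·154 + 33; 154 = 4·33 + 22; 33 = 1·22 + 11; 22 = 2·11 + 0. gcd = 11; 225 mod 11 = 5. No.

No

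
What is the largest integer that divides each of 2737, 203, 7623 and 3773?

7

gcd(2737, 203): 2737 = 13·203 + 98; 203 = 2·98 + 7; 98 = 14·7 + 0 → 7
gcd(7, 7623): 7623 = 1089·7 + 0 → 7
gcd(7, 3773): 3773 = 539·7 + 0 → 7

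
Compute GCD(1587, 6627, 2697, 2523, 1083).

gcd(1587, 6627): 6627 = 4·1587 + 279; 1587 = 5·279 + 192; 279 = 1·192 + 87; 192 = 2·87 + 18; 87 = 4·18 + 15; 18 = 1·15 + 3; 15 = 5·3 + 0 → 3
gcd(3, 2697): 2697 = 899·3 + 0 → 3
gcd(3, 2523): 2523 = 841·3 + 0 → 3
gcd(3, 1083): 1083 = 361·3 + 0 → 3

3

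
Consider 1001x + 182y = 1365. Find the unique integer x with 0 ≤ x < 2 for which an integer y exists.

Reduce mod 182: 1001x ≡ 1365 (mod 182). With g = gcd(1001, 182) = 91 dividing 1365, divide through: 11x ≡ 15 (mod 2).
Since gcd(11, 2) = 1, x ≡ 15·(11)⁻¹ ≡ 1 (mod 2). Smallest non-negative: 1.

1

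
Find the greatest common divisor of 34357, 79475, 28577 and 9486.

34357 = 17 · 43 · 47; 79475 = 5² · 11 · 17²; 28577 = 17 · 41²; 9486 = 2 · 3² · 17 · 31
gcd takes min exponent of each prime: 17 = 17

17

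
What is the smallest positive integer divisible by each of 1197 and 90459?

633213

1197 = 3² · 7 · 19; 90459 = 3² · 19 · 23²
max exponents: 3² · 7 · 19 · 23² = 633213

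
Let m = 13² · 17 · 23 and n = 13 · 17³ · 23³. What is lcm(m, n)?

max exponent per prime: 13² · 17³ · 23³ = 10102223599

10102223599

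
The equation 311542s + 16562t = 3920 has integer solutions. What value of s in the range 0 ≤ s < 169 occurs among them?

Euclid: 311542 = 18·16562 + 13426; 16562 = 1·13426 + 3136; 13426 = 4·3136 + 882; 3136 = 3·882 + 490; 882 = 1·490 + 392; 490 = 1·392 + 98; 392 = 4·98 + 0 → gcd = 98; 3920 = 98·40.
Back-substitution yields 311542·(-37) + 16562·(696) = 98, so one solution is s = -37·40 = -1480, t = 696·40 = 27840.
Solutions in s differ by 16562/98 = 169; the one in [0, 169) is -1480 mod 169 = 41.

41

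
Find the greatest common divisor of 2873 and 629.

17

Euclid: 2873 = 4·629 + 357; 629 = 1·357 + 272; 357 = 1·272 + 85; 272 = 3·85 + 17; 85 = 5·17 + 0. Last nonzero remainder: 17.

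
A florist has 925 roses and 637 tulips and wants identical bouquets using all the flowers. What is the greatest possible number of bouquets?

925 = 5² · 37
637 = 7² · 13
Common: 1 = 1

1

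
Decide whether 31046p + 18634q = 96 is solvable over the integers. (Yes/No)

Yes

By Bézout, 31046p + 18634q = 96 has integer solutions iff gcd(31046, 18634) | 96.
Euclid: 31046 = 1·18634 + 12412; 18634 = 1·12412 + 6222; 12412 = 1·6222 + 6190; 6222 = 1·6190 + 32; 6190 = 193·32 + 14; 32 = 2·14 + 4; 14 = 3·4 + 2; 4 = 2·2 + 0. gcd = 2; 96 mod 2 = 0. Yes.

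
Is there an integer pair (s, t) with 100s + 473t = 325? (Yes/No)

Yes

gcd(100, 473): 473 = 4·100 + 73; 100 = 1·73 + 27; 73 = 2·27 + 19; 27 = 1·19 + 8; 19 = 2·8 + 3; 8 = 2·3 + 2; 3 = 1·2 + 1; 2 = 2·1 + 0 → 1
1 divides 325, so a solution exists.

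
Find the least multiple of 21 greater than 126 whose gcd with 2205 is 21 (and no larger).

168

Multiples of 21 above 126: 21·7, 21·8, … . Need the cofactor coprime to 2205/21 = 105.
Checking s = 7, 8, … the first with gcd(s, 105) = 1 is s = 8, giving 168.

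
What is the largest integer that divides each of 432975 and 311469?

3

Euclid: 432975 = 1·311469 + 121506; 311469 = 2·121506 + 68457; 121506 = 1·68457 + 53049; 68457 = 1·53049 + 15408; 53049 = 3·15408 + 6825; 15408 = 2·6825 + 1758; 6825 = 3·1758 + 1551; 1758 = 1·1551 + 207; 1551 = 7·207 + 102; 207 = 2·102 + 3; 102 = 34·3 + 0. Last nonzero remainder: 3.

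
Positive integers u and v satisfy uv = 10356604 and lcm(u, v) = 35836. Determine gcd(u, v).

289

gcd·lcm = product, so gcd = 10356604/35836 = 289.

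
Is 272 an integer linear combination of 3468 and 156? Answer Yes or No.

No

gcd(3468, 156): 3468 = 22·156 + 36; 156 = 4·36 + 12; 36 = 3·12 + 0 → 12
12 does not divide 272, so a solution does not exist.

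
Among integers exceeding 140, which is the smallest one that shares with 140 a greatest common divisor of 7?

140 = 7·20. Any x with gcd(x, 140) = 7 is a multiple of 7, say 7s, with s coprime to 20.
Need s > 140/7, so s ≥ 21. First s ≥ 21 with gcd(s, 20) = 1 is s = 21. Thus x = 7·21 = 147.

147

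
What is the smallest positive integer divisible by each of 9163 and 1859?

1548547

9163 = 7² · 11 · 17; 1859 = 11 · 13²
max exponents: 7² · 11 · 13² · 17 = 1548547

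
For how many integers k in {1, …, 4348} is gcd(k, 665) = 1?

Prime factors of 665: 5, 7, 19. Count integers ≤ 4348 divisible by none of them.
By inclusion–exclusion: 4348 − ⌊4348/5⌋ − ⌊4348/7⌋ − ⌊4348/19⌋ + ⌊4348/35⌋ + ⌊4348/95⌋ + ⌊4348/133⌋ − ⌊4348/665⌋ = 2825.

2825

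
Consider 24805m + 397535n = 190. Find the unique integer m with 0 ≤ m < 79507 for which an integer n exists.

gcd(24805, 397535) = 5 (Euclid: 397535 = 16·24805 + 655; 24805 = 37·655 + 570; 655 = 1·570 + 85; 570 = 6·85 + 60; 85 = 1·60 + 25; 60 = 2·25 + 10; 25 = 2·10 + 5; 10 = 2·5 + 0), and 5 | 190.
Extended Euclid: 24805·(-32774) + 397535·(2045) = 5. Scale by 38: m₀ = -1245412.
General solution m = m₀ + 79507t; reducing mod 79507 gives m = 26700 (and n = -1666).

26700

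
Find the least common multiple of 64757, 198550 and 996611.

15128604810550

64757 = 7 · 11 · 29²; 198550 = 2 · 5² · 11 · 19²; 996611 = 7² · 11 · 43²
lcm takes max exponent of each prime: 2 · 5² · 7² · 11 · 19² · 29² · 43² = 15128604810550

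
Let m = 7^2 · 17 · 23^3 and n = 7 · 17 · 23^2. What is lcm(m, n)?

10135111

max exponent per prime: 7^2 · 17 · 23^3 = 10135111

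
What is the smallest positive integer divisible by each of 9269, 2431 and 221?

1733303

lcm(9269, 2431) = 9269·2431/gcd = 22532939/13 = 1733303
lcm(1733303, 221) = 1733303·221/gcd = 383059963/221 = 1733303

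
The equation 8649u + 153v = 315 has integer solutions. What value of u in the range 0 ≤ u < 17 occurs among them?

2

Reduce mod 153: 8649u ≡ 315 (mod 153). With g = gcd(8649, 153) = 9 dividing 315, divide through: 961u ≡ 35 (mod 17).
Since gcd(961, 17) = 1, u ≡ 35·(961)⁻¹ ≡ 2 (mod 17). Smallest non-negative: 2.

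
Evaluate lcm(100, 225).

900

gcd first: 225 = 2·100 + 25; 100 = 4·25 + 0 → gcd = 25
lcm = 100·225/gcd = 22500/25 = 900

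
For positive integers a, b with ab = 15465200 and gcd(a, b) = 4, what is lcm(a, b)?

Since gcd(a,b)·lcm(a,b) = ab, lcm = 15465200/4 = 3866300.

3866300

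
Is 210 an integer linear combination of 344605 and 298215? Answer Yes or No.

Yes

gcd(344605, 298215): 344605 = 1·298215 + 46390; 298215 = 6·46390 + 19875; 46390 = 2·19875 + 6640; 19875 = 2·6640 + 6595; 6640 = 1·6595 + 45; 6595 = 146·45 + 25; 45 = 1·25 + 20; 25 = 1·20 + 5; 20 = 4·5 + 0 → 5
5 divides 210, so a solution exists.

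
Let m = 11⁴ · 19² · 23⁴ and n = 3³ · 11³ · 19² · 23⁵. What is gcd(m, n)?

min exponent per shared prime: 11³ · 19² · 23⁴ = 134461081931

134461081931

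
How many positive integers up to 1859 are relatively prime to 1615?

1615 = 5·17·19. Inclusion–exclusion on these primes:
1859 − ⌊1859/5⌋ − ⌊1859/17⌋ − ⌊1859/19⌋ + ⌊1859/85⌋ + ⌊1859/95⌋ + ⌊1859/323⌋ − ⌊1859/1615⌋ = 1326

1326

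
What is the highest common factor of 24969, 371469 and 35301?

24969 = 3 · 7 · 29 · 41; 371469 = 3 · 7³ · 19²; 35301 = 3 · 7 · 41²
gcd takes min exponent of each prime: 3 · 7 = 21

21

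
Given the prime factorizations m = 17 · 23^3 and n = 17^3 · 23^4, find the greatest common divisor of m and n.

min exponent per shared prime: 17 · 23^3 = 206839

206839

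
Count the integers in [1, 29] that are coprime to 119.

24

Prime factors of 119: 7, 17. Count integers ≤ 29 divisible by none of them.
By inclusion–exclusion: 29 − ⌊29/7⌋ − ⌊29/17⌋ + ⌊29/119⌋ = 24.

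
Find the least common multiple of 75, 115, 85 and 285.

557175

75 = 3 · 5²; 115 = 5 · 23; 85 = 5 · 17; 285 = 3 · 5 · 19
lcm takes max exponent of each prime: 3 · 5² · 17 · 19 · 23 = 557175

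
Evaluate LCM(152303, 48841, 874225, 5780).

311444404700

152303 = 17³ · 31; 48841 = 13² · 17²; 874225 = 5² · 11² · 17²; 5780 = 2² · 5 · 17²
lcm takes max exponent of each prime: 2² · 5² · 11² · 13² · 17³ · 31 = 311444404700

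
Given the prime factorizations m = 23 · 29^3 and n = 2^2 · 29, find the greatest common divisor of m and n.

min exponent per shared prime: 29 = 29

29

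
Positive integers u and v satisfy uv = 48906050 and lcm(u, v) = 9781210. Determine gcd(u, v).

5

gcd·lcm = product, so gcd = 48906050/9781210 = 5.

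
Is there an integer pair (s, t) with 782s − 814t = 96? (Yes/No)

Yes

gcd(782, 814): 814 = 1·782 + 32; 782 = 24·32 + 14; 32 = 2·14 + 4; 14 = 3·4 + 2; 4 = 2·2 + 0 → 2
2 divides 96, so a solution exists.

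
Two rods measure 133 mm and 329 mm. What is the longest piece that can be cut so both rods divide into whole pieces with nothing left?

Euclid: 329 = 2·133 + 63; 133 = 2·63 + 7; 63 = 9·7 + 0. Last nonzero remainder: 7.

7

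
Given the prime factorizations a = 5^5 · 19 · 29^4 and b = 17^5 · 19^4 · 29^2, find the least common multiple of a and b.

408979014391594553125

max exponent per prime: 5^5 · 17^5 · 19^4 · 29^4 = 408979014391594553125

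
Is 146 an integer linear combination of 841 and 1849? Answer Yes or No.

By Bézout, 841u + 1849v = 146 has integer solutions iff gcd(841, 1849) | 146.
Euclid: 1849 = 2·841 + 167; 841 = 5·167 + 6; 167 = 27·6 + 5; 6 = 1·5 + 1; 5 = 5·1 + 0. gcd = 1; 146 mod 1 = 0. Yes.

Yes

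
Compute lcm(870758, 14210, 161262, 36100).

257260295037116700

870758 = 2 · 7 · 37 · 41²; 14210 = 2 · 5 · 7² · 29; 161262 = 2 · 3² · 17² · 31; 36100 = 2² · 5² · 19²
lcm takes max exponent of each prime: 2² · 3² · 5² · 7² · 17² · 19² · 29 · 31 · 37 · 41² = 257260295037116700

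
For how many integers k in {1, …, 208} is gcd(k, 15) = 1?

15 = 3·5. Inclusion–exclusion on these primes:
208 − ⌊208/3⌋ − ⌊208/5⌋ + ⌊208/15⌋ = 111

111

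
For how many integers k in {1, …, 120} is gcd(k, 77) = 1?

94

77 = 7·11. Inclusion–exclusion on these primes:
120 − ⌊120/7⌋ − ⌊120/11⌋ + ⌊120/77⌋ = 94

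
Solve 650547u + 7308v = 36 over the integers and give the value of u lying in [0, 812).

704

gcd(650547, 7308) = 9 (Euclid: 650547 = 89·7308 + 135; 7308 = 54·135 + 18; 135 = 7·18 + 9; 18 = 2·9 + 0), and 9 | 36.
Extended Euclid: 650547·(379) + 7308·(-33738) = 9. Scale by 4: u₀ = 1516.
General solution u = u₀ + 812t; reducing mod 812 gives u = 704 (and v = -62669).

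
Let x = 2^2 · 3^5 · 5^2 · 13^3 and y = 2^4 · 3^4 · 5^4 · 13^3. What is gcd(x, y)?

min exponent per shared prime: 2^2 · 3^4 · 5^2 · 13^3 = 17795700

17795700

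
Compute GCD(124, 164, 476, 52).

4

124 = 2² · 31; 164 = 2² · 41; 476 = 2² · 7 · 17; 52 = 2² · 13
gcd takes min exponent of each prime: 2² = 4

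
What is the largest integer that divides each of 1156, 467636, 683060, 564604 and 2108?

gcd(1156, 467636): 467636 = 404·1156 + 612; 1156 = 1·612 + 544; 612 = 1·544 + 68; 544 = 8·68 + 0 → 68
gcd(68, 683060): 683060 = 10045·68 + 0 → 68
gcd(68, 564604): 564604 = 8303·68 + 0 → 68
gcd(68, 2108): 2108 = 31·68 + 0 → 68

68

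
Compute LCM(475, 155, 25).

475 = 5² · 19; 155 = 5 · 31; 25 = 5²
lcm takes max exponent of each prime: 5² · 19 · 31 = 14725

14725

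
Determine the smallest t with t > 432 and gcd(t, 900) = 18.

gcd(t, 900) = 18 forces 18 | t; write t = 18s. Then gcd(18s, 18·50) = 18·gcd(s, 50), so need gcd(s, 50) = 1.
18s > 432 gives s ≥ 25. The least s ≥ 25 coprime to 50 is 27, so t = 18·27 = 486.

486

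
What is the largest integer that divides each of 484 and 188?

4

Euclid: 484 = 2·188 + 108; 188 = 1·108 + 80; 108 = 1·80 + 28; 80 = 2·28 + 24; 28 = 1·24 + 4; 24 = 6·4 + 0. Last nonzero remainder: 4.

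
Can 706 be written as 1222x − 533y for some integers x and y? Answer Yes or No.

No

By Bézout, 1222x − 533y = 706 has integer solutions iff gcd(1222, 533) | 706.
Euclid: 1222 = 2·533 + 156; 533 = 3·156 + 65; 156 = 2·65 + 26; 65 = 2·26 + 13; 26 = 2·13 + 0. gcd = 13; 706 mod 13 = 4. No.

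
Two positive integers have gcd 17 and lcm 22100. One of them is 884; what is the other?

425

Using pq = gcd(p,q)·lcm(p,q) = 17·22100 = 375700, we get q = 375700/884 = 425.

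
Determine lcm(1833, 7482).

gcd first: 7482 = 4·1833 + 150; 1833 = 12·150 + 33; 150 = 4·33 + 18; 33 = 1·18 + 15; 18 = 1·15 + 3; 15 = 5·3 + 0 → gcd = 3
lcm = 1833·7482/gcd = 13714506/3 = 4571502

4571502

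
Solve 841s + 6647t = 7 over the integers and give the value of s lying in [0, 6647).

Euclid: 6647 = 7·841 + 760; 841 = 1·760 + 81; 760 = 9·81 + 31; 81 = 2·31 + 19; 31 = 1·19 + 12; 19 = 1·12 + 7; 12 = 1·7 + 5; 7 = 1·5 + 2; 5 = 2·2 + 1; 2 = 2·1 + 0 → gcd = 1; 7 = 1·7.
Back-substitution yields 841·(-2790) + 6647·(353) = 1, so one solution is s = -2790·7 = -19530, t = 353·7 = 2471.
Solutions in s differ by 6647/1 = 6647; the one in [0, 6647) is -19530 mod 6647 = 411.

411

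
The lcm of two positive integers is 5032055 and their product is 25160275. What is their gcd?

5

gcd·lcm = product, so gcd = 25160275/5032055 = 5.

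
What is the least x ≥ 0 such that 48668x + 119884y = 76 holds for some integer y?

10203

gcd(48668, 119884) = 4 (Euclid: 119884 = 2·48668 + 22548; 48668 = 2·22548 + 3572; 22548 = 6·3572 + 1116; 3572 = 3·1116 + 224; 1116 = 4·224 + 220; 224 = 1·220 + 4; 220 = 55·4 + 0), and 4 | 76.
Extended Euclid: 48668·(537) + 119884·(-218) = 4. Scale by 19: x₀ = 10203.
General solution x = x₀ + 29971t; reducing mod 29971 gives x = 10203 (and y = -4142).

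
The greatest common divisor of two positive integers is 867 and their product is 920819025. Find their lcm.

1062075

For any two positive integers, gcd × lcm equals their product. Hence lcm = 920819025 / 867 = 1062075.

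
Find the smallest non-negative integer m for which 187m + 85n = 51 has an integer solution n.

Reduce mod 85: 187m ≡ 51 (mod 85). With g = gcd(187, 85) = 17 dividing 51, divide through: 11m ≡ 3 (mod 5).
Since gcd(11, 5) = 1, m ≡ 3·(11)⁻¹ ≡ 3 (mod 5). Smallest non-negative: 3.

3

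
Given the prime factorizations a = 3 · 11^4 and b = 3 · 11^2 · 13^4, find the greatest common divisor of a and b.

363

min exponent per shared prime: 3 · 11^2 = 363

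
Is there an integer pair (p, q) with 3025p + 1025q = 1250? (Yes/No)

Yes

By Bézout, 3025p + 1025q = 1250 has integer solutions iff gcd(3025, 1025) | 1250.
Euclid: 3025 = 2·1025 + 975; 1025 = 1·975 + 50; 975 = 19·50 + 25; 50 = 2·25 + 0. gcd = 25; 1250 mod 25 = 0. Yes.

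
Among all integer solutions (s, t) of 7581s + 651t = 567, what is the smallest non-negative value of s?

6

Euclid: 7581 = 11·651 + 420; 651 = 1·420 + 231; 420 = 1·231 + 189; 231 = 1·189 + 42; 189 = 4·42 + 21; 42 = 2·21 + 0 → gcd = 21; 567 = 21·27.
Back-substitution yields 7581·(14) + 651·(-163) = 21, so one solution is s = 14·27 = 378, t = -163·27 = -4401.
Solutions in s differ by 651/21 = 31; the one in [0, 31) is 378 mod 31 = 6.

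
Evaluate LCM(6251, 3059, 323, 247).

31773833

6251 = 7 · 19 · 47; 3059 = 7 · 19 · 23; 323 = 17 · 19; 247 = 13 · 19
lcm takes max exponent of each prime: 7 · 13 · 17 · 19 · 23 · 47 = 31773833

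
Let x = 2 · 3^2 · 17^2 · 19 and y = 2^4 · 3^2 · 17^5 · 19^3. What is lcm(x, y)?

max exponent per prime: 2^4 · 3^2 · 17^5 · 19^3 = 1402387079472

1402387079472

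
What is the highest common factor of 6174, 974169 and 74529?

441

6174 = 2 · 3² · 7³; 974169 = 3² · 7² · 47²; 74529 = 3² · 7² · 13²
gcd takes min exponent of each prime: 3² · 7² = 441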